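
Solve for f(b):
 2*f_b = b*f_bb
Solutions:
 f(b) = C1 + C2*b^3


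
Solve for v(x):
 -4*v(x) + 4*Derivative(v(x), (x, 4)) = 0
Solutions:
 v(x) = C1*exp(-x) + C2*exp(x) + C3*sin(x) + C4*cos(x)


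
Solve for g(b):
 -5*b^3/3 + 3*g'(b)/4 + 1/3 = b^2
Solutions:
 g(b) = C1 + 5*b^4/9 + 4*b^3/9 - 4*b/9


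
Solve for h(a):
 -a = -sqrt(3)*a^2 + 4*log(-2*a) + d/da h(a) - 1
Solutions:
 h(a) = C1 + sqrt(3)*a^3/3 - a^2/2 - 4*a*log(-a) + a*(5 - 4*log(2))


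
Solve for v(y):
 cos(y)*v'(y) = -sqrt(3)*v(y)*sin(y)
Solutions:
 v(y) = C1*cos(y)^(sqrt(3))


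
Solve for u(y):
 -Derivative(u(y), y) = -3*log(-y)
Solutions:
 u(y) = C1 + 3*y*log(-y) - 3*y


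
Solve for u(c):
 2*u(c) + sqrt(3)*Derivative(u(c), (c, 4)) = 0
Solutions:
 u(c) = (C1*sin(2^(3/4)*3^(7/8)*c/6) + C2*cos(2^(3/4)*3^(7/8)*c/6))*exp(-2^(3/4)*3^(7/8)*c/6) + (C3*sin(2^(3/4)*3^(7/8)*c/6) + C4*cos(2^(3/4)*3^(7/8)*c/6))*exp(2^(3/4)*3^(7/8)*c/6)


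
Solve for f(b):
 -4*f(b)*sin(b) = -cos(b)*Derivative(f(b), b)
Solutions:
 f(b) = C1/cos(b)^4


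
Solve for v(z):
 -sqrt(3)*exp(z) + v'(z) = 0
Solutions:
 v(z) = C1 + sqrt(3)*exp(z)


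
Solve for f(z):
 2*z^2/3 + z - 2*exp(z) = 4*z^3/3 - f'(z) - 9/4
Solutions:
 f(z) = C1 + z^4/3 - 2*z^3/9 - z^2/2 - 9*z/4 + 2*exp(z)


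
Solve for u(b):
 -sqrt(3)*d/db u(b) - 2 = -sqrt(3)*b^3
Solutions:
 u(b) = C1 + b^4/4 - 2*sqrt(3)*b/3


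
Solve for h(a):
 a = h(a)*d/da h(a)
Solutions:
 h(a) = -sqrt(C1 + a^2)
 h(a) = sqrt(C1 + a^2)


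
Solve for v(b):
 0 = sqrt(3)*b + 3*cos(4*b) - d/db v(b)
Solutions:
 v(b) = C1 + sqrt(3)*b^2/2 + 3*sin(4*b)/4


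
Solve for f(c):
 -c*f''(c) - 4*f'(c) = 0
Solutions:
 f(c) = C1 + C2/c^3


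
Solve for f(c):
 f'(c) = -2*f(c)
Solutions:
 f(c) = C1*exp(-2*c)


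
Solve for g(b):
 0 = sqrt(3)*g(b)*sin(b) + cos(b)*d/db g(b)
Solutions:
 g(b) = C1*cos(b)^(sqrt(3))


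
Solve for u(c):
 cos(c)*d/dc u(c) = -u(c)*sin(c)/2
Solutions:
 u(c) = C1*sqrt(cos(c))


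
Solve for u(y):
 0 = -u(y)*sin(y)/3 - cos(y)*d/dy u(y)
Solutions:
 u(y) = C1*cos(y)^(1/3)


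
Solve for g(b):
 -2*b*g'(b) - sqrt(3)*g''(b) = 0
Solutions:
 g(b) = C1 + C2*erf(3^(3/4)*b/3)


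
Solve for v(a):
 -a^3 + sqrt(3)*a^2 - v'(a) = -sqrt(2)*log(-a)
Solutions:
 v(a) = C1 - a^4/4 + sqrt(3)*a^3/3 + sqrt(2)*a*log(-a) - sqrt(2)*a


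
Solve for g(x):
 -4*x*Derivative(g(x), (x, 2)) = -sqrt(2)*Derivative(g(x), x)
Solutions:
 g(x) = C1 + C2*x^(sqrt(2)/4 + 1)


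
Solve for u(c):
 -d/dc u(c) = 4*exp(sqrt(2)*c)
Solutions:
 u(c) = C1 - 2*sqrt(2)*exp(sqrt(2)*c)


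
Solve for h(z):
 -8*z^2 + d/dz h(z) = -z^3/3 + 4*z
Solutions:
 h(z) = C1 - z^4/12 + 8*z^3/3 + 2*z^2


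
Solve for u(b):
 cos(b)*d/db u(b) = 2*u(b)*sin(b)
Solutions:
 u(b) = C1/cos(b)^2


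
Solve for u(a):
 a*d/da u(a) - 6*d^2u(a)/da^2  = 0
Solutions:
 u(a) = C1 + C2*erfi(sqrt(3)*a/6)


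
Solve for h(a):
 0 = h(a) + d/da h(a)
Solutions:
 h(a) = C1*exp(-a)


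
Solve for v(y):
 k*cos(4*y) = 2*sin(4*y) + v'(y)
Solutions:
 v(y) = C1 + k*sin(4*y)/4 + cos(4*y)/2


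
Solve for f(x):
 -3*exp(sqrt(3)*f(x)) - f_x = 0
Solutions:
 f(x) = sqrt(3)*(2*log(1/(C1 + 3*x)) - log(3))/6


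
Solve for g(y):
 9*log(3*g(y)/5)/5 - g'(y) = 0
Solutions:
 -5*Integral(1/(log(_y) - log(5) + log(3)), (_y, g(y)))/9 = C1 - y


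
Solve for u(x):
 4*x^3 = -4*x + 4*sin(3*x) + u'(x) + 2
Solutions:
 u(x) = C1 + x^4 + 2*x^2 - 2*x + 4*cos(3*x)/3


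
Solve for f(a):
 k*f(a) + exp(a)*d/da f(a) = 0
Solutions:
 f(a) = C1*exp(k*exp(-a))


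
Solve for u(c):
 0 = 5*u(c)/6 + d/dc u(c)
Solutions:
 u(c) = C1*exp(-5*c/6)


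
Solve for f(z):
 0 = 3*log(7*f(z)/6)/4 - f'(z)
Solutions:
 4*Integral(1/(-log(_y) - log(7) + log(6)), (_y, f(z)))/3 = C1 - z


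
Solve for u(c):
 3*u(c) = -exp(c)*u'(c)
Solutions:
 u(c) = C1*exp(3*exp(-c))


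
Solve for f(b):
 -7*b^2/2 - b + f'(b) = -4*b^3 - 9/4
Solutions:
 f(b) = C1 - b^4 + 7*b^3/6 + b^2/2 - 9*b/4


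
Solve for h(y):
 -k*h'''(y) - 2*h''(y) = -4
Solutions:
 h(y) = C1 + C2*y + C3*exp(-2*y/k) + y^2


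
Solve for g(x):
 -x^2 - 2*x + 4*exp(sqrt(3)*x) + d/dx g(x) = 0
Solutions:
 g(x) = C1 + x^3/3 + x^2 - 4*sqrt(3)*exp(sqrt(3)*x)/3


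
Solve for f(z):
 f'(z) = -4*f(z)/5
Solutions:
 f(z) = C1*exp(-4*z/5)


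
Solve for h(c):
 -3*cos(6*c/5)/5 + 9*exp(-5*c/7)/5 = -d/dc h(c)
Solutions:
 h(c) = C1 + sin(6*c/5)/2 + 63*exp(-5*c/7)/25


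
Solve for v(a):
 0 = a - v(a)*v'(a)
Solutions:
 v(a) = -sqrt(C1 + a^2)
 v(a) = sqrt(C1 + a^2)


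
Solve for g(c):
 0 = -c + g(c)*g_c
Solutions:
 g(c) = -sqrt(C1 + c^2)
 g(c) = sqrt(C1 + c^2)


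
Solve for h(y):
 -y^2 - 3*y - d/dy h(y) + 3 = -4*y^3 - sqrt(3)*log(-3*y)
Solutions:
 h(y) = C1 + y^4 - y^3/3 - 3*y^2/2 + sqrt(3)*y*log(-y) + y*(-sqrt(3) + sqrt(3)*log(3) + 3)


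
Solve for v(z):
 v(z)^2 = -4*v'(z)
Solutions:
 v(z) = 4/(C1 + z)


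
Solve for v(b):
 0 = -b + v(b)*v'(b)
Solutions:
 v(b) = -sqrt(C1 + b^2)
 v(b) = sqrt(C1 + b^2)


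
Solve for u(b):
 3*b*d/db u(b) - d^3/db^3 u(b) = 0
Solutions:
 u(b) = C1 + Integral(C2*airyai(3^(1/3)*b) + C3*airybi(3^(1/3)*b), b)


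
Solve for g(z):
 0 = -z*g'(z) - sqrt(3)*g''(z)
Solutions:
 g(z) = C1 + C2*erf(sqrt(2)*3^(3/4)*z/6)


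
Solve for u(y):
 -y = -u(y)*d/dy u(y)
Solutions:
 u(y) = -sqrt(C1 + y^2)
 u(y) = sqrt(C1 + y^2)


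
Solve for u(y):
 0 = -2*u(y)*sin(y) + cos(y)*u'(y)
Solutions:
 u(y) = C1/cos(y)^2


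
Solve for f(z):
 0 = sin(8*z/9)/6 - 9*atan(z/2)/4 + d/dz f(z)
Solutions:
 f(z) = C1 + 9*z*atan(z/2)/4 - 9*log(z^2 + 4)/4 + 3*cos(8*z/9)/16


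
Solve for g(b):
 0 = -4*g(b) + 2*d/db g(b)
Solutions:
 g(b) = C1*exp(2*b)


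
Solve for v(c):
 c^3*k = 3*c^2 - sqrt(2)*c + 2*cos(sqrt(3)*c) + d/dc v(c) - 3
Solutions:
 v(c) = C1 + c^4*k/4 - c^3 + sqrt(2)*c^2/2 + 3*c - 2*sqrt(3)*sin(sqrt(3)*c)/3


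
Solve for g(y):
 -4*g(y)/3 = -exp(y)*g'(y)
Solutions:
 g(y) = C1*exp(-4*exp(-y)/3)


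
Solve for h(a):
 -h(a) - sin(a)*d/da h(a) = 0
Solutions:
 h(a) = C1*sqrt(cos(a) + 1)/sqrt(cos(a) - 1)


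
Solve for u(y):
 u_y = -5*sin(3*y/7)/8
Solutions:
 u(y) = C1 + 35*cos(3*y/7)/24


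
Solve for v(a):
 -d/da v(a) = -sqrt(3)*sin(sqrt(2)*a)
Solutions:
 v(a) = C1 - sqrt(6)*cos(sqrt(2)*a)/2


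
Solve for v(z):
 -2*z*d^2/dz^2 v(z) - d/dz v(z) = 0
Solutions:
 v(z) = C1 + C2*sqrt(z)


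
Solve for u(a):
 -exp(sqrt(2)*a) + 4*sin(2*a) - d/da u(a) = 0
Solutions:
 u(a) = C1 - sqrt(2)*exp(sqrt(2)*a)/2 - 2*cos(2*a)


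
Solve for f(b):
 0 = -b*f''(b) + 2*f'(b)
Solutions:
 f(b) = C1 + C2*b^3


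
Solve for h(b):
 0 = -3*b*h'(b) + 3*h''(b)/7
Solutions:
 h(b) = C1 + C2*erfi(sqrt(14)*b/2)


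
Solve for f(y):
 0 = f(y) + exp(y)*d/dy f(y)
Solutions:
 f(y) = C1*exp(exp(-y))


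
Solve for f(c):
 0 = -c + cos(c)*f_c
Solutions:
 f(c) = C1 + Integral(c/cos(c), c)


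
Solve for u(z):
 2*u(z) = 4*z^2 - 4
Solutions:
 u(z) = 2*z^2 - 2


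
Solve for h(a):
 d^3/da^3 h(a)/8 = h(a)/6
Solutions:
 h(a) = C3*exp(6^(2/3)*a/3) + (C1*sin(2^(2/3)*3^(1/6)*a/2) + C2*cos(2^(2/3)*3^(1/6)*a/2))*exp(-6^(2/3)*a/6)


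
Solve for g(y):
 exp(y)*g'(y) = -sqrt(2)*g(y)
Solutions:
 g(y) = C1*exp(sqrt(2)*exp(-y))


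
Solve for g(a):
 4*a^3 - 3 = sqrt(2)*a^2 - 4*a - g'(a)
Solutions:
 g(a) = C1 - a^4 + sqrt(2)*a^3/3 - 2*a^2 + 3*a


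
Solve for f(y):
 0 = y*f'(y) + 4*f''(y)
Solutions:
 f(y) = C1 + C2*erf(sqrt(2)*y/4)


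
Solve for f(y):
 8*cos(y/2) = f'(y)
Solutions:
 f(y) = C1 + 16*sin(y/2)


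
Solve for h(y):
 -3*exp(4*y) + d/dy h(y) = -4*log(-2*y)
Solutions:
 h(y) = C1 - 4*y*log(-y) + 4*y*(1 - log(2)) + 3*exp(4*y)/4


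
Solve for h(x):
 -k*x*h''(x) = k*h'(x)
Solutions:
 h(x) = C1 + C2*log(x)


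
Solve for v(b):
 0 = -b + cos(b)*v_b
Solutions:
 v(b) = C1 + Integral(b/cos(b), b)


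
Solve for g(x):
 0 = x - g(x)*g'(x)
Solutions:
 g(x) = -sqrt(C1 + x^2)
 g(x) = sqrt(C1 + x^2)


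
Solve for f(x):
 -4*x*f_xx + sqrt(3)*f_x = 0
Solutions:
 f(x) = C1 + C2*x^(sqrt(3)/4 + 1)


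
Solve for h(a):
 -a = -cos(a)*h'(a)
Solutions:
 h(a) = C1 + Integral(a/cos(a), a)


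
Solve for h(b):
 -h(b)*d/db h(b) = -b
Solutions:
 h(b) = -sqrt(C1 + b^2)
 h(b) = sqrt(C1 + b^2)


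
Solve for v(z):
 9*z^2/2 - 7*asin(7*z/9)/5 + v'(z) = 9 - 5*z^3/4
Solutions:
 v(z) = C1 - 5*z^4/16 - 3*z^3/2 + 7*z*asin(7*z/9)/5 + 9*z + sqrt(81 - 49*z^2)/5


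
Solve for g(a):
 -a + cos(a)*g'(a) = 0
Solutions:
 g(a) = C1 + Integral(a/cos(a), a)


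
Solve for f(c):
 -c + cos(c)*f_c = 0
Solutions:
 f(c) = C1 + Integral(c/cos(c), c)


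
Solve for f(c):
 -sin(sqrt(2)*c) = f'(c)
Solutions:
 f(c) = C1 + sqrt(2)*cos(sqrt(2)*c)/2


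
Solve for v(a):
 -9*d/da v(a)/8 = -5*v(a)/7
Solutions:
 v(a) = C1*exp(40*a/63)


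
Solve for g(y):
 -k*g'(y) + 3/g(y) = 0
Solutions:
 g(y) = -sqrt(C1 + 6*y/k)
 g(y) = sqrt(C1 + 6*y/k)


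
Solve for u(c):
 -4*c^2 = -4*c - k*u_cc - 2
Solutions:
 u(c) = C1 + C2*c + c^4/(3*k) - 2*c^3/(3*k) - c^2/k


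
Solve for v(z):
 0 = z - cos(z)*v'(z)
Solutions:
 v(z) = C1 + Integral(z/cos(z), z)


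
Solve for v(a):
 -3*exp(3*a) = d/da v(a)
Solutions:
 v(a) = C1 - exp(3*a)


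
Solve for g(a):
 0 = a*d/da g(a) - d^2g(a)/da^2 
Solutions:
 g(a) = C1 + C2*erfi(sqrt(2)*a/2)


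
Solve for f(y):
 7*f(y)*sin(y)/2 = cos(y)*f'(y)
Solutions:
 f(y) = C1/cos(y)^(7/2)


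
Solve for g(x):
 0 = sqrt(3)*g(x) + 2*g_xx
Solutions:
 g(x) = C1*sin(sqrt(2)*3^(1/4)*x/2) + C2*cos(sqrt(2)*3^(1/4)*x/2)


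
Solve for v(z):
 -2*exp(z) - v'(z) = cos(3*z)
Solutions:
 v(z) = C1 - 2*exp(z) - sin(3*z)/3


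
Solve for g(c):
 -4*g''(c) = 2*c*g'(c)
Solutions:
 g(c) = C1 + C2*erf(c/2)


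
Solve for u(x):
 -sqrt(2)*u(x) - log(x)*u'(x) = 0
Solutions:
 u(x) = C1*exp(-sqrt(2)*li(x))


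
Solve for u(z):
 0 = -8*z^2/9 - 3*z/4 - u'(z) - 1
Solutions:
 u(z) = C1 - 8*z^3/27 - 3*z^2/8 - z


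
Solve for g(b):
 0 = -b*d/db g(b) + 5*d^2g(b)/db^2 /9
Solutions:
 g(b) = C1 + C2*erfi(3*sqrt(10)*b/10)


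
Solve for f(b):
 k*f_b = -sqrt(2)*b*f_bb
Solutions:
 f(b) = C1 + b^(-sqrt(2)*re(k)/2 + 1)*(C2*sin(sqrt(2)*log(b)*Abs(im(k))/2) + C3*cos(sqrt(2)*log(b)*im(k)/2))


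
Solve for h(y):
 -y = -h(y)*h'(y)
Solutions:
 h(y) = -sqrt(C1 + y^2)
 h(y) = sqrt(C1 + y^2)


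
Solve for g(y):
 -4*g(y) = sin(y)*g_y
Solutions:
 g(y) = C1*(cos(y)^2 + 2*cos(y) + 1)/(cos(y)^2 - 2*cos(y) + 1)


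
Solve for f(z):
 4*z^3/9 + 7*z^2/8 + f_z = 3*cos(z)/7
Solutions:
 f(z) = C1 - z^4/9 - 7*z^3/24 + 3*sin(z)/7


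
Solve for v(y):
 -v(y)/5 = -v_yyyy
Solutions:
 v(y) = C1*exp(-5^(3/4)*y/5) + C2*exp(5^(3/4)*y/5) + C3*sin(5^(3/4)*y/5) + C4*cos(5^(3/4)*y/5)


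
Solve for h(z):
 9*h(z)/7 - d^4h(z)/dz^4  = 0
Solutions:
 h(z) = C1*exp(-sqrt(3)*7^(3/4)*z/7) + C2*exp(sqrt(3)*7^(3/4)*z/7) + C3*sin(sqrt(3)*7^(3/4)*z/7) + C4*cos(sqrt(3)*7^(3/4)*z/7)


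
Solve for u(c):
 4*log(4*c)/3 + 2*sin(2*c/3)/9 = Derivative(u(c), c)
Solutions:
 u(c) = C1 + 4*c*log(c)/3 - 4*c/3 + 8*c*log(2)/3 - cos(2*c/3)/3


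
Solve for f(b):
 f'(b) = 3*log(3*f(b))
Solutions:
 -Integral(1/(log(_y) + log(3)), (_y, f(b)))/3 = C1 - b


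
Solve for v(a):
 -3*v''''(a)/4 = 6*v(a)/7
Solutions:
 v(a) = (C1*sin(2^(1/4)*7^(3/4)*a/7) + C2*cos(2^(1/4)*7^(3/4)*a/7))*exp(-2^(1/4)*7^(3/4)*a/7) + (C3*sin(2^(1/4)*7^(3/4)*a/7) + C4*cos(2^(1/4)*7^(3/4)*a/7))*exp(2^(1/4)*7^(3/4)*a/7)


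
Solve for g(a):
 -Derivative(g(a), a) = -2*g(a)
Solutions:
 g(a) = C1*exp(2*a)


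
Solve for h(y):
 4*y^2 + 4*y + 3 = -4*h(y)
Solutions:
 h(y) = -y^2 - y - 3/4


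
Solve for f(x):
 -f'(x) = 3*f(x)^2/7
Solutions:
 f(x) = 7/(C1 + 3*x)


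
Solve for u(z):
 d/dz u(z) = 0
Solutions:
 u(z) = C1


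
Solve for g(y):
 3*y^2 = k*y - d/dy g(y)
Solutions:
 g(y) = C1 + k*y^2/2 - y^3


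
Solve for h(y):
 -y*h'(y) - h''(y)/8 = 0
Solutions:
 h(y) = C1 + C2*erf(2*y)


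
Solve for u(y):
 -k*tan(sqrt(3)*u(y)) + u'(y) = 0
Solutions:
 u(y) = sqrt(3)*(pi - asin(C1*exp(sqrt(3)*k*y)))/3
 u(y) = sqrt(3)*asin(C1*exp(sqrt(3)*k*y))/3


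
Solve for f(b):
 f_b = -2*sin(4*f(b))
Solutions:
 f(b) = -acos((-C1 - exp(16*b))/(C1 - exp(16*b)))/4 + pi/2
 f(b) = acos((-C1 - exp(16*b))/(C1 - exp(16*b)))/4


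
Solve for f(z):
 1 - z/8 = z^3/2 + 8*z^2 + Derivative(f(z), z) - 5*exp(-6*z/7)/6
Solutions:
 f(z) = C1 - z^4/8 - 8*z^3/3 - z^2/16 + z - 35*exp(-6*z/7)/36


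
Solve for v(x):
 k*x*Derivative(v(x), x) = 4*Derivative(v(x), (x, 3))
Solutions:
 v(x) = C1 + Integral(C2*airyai(2^(1/3)*k^(1/3)*x/2) + C3*airybi(2^(1/3)*k^(1/3)*x/2), x)


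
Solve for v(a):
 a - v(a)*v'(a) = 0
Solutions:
 v(a) = -sqrt(C1 + a^2)
 v(a) = sqrt(C1 + a^2)


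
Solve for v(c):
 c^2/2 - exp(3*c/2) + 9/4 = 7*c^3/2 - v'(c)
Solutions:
 v(c) = C1 + 7*c^4/8 - c^3/6 - 9*c/4 + 2*exp(3*c/2)/3


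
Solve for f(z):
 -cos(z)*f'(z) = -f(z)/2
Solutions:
 f(z) = C1*(sin(z) + 1)^(1/4)/(sin(z) - 1)^(1/4)


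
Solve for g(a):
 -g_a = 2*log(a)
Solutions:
 g(a) = C1 - 2*a*log(a) + 2*a


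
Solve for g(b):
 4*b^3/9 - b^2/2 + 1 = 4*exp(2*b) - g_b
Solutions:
 g(b) = C1 - b^4/9 + b^3/6 - b + 2*exp(2*b)


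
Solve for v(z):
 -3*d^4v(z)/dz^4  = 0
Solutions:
 v(z) = C1 + C2*z + C3*z^2 + C4*z^3


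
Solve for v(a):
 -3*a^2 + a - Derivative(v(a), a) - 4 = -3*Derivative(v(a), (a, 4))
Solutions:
 v(a) = C1 + C4*exp(3^(2/3)*a/3) - a^3 + a^2/2 - 4*a + (C2*sin(3^(1/6)*a/2) + C3*cos(3^(1/6)*a/2))*exp(-3^(2/3)*a/6)


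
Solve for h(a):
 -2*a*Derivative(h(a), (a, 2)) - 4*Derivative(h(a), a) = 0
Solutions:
 h(a) = C1 + C2/a


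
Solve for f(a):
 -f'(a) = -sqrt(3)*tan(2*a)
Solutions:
 f(a) = C1 - sqrt(3)*log(cos(2*a))/2


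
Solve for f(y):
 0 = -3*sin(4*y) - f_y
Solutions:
 f(y) = C1 + 3*cos(4*y)/4


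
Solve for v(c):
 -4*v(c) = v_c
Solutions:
 v(c) = C1*exp(-4*c)


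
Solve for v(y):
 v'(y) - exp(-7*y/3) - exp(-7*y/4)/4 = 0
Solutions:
 v(y) = C1 - 3*exp(-7*y/3)/7 - exp(-7*y/4)/7


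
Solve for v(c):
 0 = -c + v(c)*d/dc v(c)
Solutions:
 v(c) = -sqrt(C1 + c^2)
 v(c) = sqrt(C1 + c^2)


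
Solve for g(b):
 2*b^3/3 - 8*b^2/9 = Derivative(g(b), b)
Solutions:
 g(b) = C1 + b^4/6 - 8*b^3/27


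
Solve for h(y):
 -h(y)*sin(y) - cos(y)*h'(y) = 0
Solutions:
 h(y) = C1*cos(y)


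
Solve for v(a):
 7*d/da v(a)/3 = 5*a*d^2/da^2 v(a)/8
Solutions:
 v(a) = C1 + C2*a^(71/15)


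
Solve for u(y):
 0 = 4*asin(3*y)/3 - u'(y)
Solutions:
 u(y) = C1 + 4*y*asin(3*y)/3 + 4*sqrt(1 - 9*y^2)/9


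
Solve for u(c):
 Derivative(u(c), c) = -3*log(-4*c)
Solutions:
 u(c) = C1 - 3*c*log(-c) + 3*c*(1 - 2*log(2))


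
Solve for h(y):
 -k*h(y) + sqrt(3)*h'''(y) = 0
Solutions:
 h(y) = C1*exp(3^(5/6)*k^(1/3)*y/3) + C2*exp(k^(1/3)*y*(-3^(5/6) + 3*3^(1/3)*I)/6) + C3*exp(-k^(1/3)*y*(3^(5/6) + 3*3^(1/3)*I)/6)


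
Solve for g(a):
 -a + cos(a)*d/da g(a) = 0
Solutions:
 g(a) = C1 + Integral(a/cos(a), a)


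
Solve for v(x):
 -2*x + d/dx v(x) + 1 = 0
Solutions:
 v(x) = C1 + x^2 - x


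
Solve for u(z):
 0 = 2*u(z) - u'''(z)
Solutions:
 u(z) = C3*exp(2^(1/3)*z) + (C1*sin(2^(1/3)*sqrt(3)*z/2) + C2*cos(2^(1/3)*sqrt(3)*z/2))*exp(-2^(1/3)*z/2)


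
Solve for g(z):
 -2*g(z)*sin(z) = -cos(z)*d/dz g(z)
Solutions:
 g(z) = C1/cos(z)^2


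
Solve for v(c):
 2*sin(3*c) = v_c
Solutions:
 v(c) = C1 - 2*cos(3*c)/3


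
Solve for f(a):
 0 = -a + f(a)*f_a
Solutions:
 f(a) = -sqrt(C1 + a^2)
 f(a) = sqrt(C1 + a^2)


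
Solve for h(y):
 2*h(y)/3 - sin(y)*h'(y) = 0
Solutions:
 h(y) = C1*(cos(y) - 1)^(1/3)/(cos(y) + 1)^(1/3)


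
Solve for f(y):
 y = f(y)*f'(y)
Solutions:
 f(y) = -sqrt(C1 + y^2)
 f(y) = sqrt(C1 + y^2)


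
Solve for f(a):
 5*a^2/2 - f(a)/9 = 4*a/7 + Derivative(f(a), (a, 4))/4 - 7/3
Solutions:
 f(a) = 45*a^2/2 - 36*a/7 + (C1*sin(sqrt(3)*a/3) + C2*cos(sqrt(3)*a/3))*exp(-sqrt(3)*a/3) + (C3*sin(sqrt(3)*a/3) + C4*cos(sqrt(3)*a/3))*exp(sqrt(3)*a/3) + 21


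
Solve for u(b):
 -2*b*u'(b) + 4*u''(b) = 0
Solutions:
 u(b) = C1 + C2*erfi(b/2)


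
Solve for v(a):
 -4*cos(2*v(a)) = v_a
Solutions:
 v(a) = -asin((C1 + exp(16*a))/(C1 - exp(16*a)))/2 + pi/2
 v(a) = asin((C1 + exp(16*a))/(C1 - exp(16*a)))/2


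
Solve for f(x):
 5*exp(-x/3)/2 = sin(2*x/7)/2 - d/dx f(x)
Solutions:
 f(x) = C1 - 7*cos(2*x/7)/4 + 15*exp(-x/3)/2


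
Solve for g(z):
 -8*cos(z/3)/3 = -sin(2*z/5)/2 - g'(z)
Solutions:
 g(z) = C1 + 8*sin(z/3) + 5*cos(2*z/5)/4


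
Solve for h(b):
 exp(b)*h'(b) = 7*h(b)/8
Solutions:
 h(b) = C1*exp(-7*exp(-b)/8)


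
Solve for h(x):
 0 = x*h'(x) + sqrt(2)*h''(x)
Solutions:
 h(x) = C1 + C2*erf(2^(1/4)*x/2)


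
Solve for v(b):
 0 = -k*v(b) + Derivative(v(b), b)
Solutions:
 v(b) = C1*exp(b*k)


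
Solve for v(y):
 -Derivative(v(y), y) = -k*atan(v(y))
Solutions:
 Integral(1/atan(_y), (_y, v(y))) = C1 + k*y


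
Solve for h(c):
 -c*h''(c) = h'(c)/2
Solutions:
 h(c) = C1 + C2*sqrt(c)


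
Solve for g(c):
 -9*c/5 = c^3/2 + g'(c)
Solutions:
 g(c) = C1 - c^4/8 - 9*c^2/10


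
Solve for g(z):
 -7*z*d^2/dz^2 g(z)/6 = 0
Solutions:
 g(z) = C1 + C2*z


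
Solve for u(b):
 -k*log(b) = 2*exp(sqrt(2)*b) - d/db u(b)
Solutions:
 u(b) = C1 + b*k*log(b) - b*k + sqrt(2)*exp(sqrt(2)*b)


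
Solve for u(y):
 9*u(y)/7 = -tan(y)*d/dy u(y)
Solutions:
 u(y) = C1/sin(y)^(9/7)


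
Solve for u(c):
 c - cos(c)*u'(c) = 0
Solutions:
 u(c) = C1 + Integral(c/cos(c), c)


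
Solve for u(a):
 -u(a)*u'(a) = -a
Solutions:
 u(a) = -sqrt(C1 + a^2)
 u(a) = sqrt(C1 + a^2)


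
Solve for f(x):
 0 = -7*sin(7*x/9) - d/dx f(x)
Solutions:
 f(x) = C1 + 9*cos(7*x/9)


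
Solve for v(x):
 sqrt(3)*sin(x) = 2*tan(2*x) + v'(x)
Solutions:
 v(x) = C1 + log(cos(2*x)) - sqrt(3)*cos(x)


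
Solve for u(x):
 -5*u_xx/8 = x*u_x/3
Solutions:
 u(x) = C1 + C2*erf(2*sqrt(15)*x/15)


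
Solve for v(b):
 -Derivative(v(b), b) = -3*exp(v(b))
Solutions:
 v(b) = log(-1/(C1 + 3*b))


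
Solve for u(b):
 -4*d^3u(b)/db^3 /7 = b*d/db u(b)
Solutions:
 u(b) = C1 + Integral(C2*airyai(-14^(1/3)*b/2) + C3*airybi(-14^(1/3)*b/2), b)


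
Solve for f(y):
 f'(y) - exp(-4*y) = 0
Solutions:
 f(y) = C1 - exp(-4*y)/4


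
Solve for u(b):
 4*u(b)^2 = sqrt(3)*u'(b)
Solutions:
 u(b) = -3/(C1 + 4*sqrt(3)*b)


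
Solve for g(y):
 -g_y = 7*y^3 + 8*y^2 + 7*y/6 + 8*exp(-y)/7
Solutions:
 g(y) = C1 - 7*y^4/4 - 8*y^3/3 - 7*y^2/12 + 8*exp(-y)/7


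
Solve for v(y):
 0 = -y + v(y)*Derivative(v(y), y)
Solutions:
 v(y) = -sqrt(C1 + y^2)
 v(y) = sqrt(C1 + y^2)


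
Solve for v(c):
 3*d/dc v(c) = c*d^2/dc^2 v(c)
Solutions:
 v(c) = C1 + C2*c^4


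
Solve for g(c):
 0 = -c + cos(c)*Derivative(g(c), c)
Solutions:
 g(c) = C1 + Integral(c/cos(c), c)


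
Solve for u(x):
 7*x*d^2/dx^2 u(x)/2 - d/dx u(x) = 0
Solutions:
 u(x) = C1 + C2*x^(9/7)


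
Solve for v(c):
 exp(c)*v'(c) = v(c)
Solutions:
 v(c) = C1*exp(-exp(-c))


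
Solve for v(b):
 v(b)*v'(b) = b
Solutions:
 v(b) = -sqrt(C1 + b^2)
 v(b) = sqrt(C1 + b^2)


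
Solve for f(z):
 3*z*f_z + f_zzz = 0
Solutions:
 f(z) = C1 + Integral(C2*airyai(-3^(1/3)*z) + C3*airybi(-3^(1/3)*z), z)


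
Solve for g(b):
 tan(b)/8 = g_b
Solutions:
 g(b) = C1 - log(cos(b))/8


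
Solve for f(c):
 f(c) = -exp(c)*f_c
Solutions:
 f(c) = C1*exp(exp(-c))


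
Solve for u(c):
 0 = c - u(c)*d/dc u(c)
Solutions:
 u(c) = -sqrt(C1 + c^2)
 u(c) = sqrt(C1 + c^2)


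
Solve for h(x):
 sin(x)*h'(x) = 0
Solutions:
 h(x) = C1


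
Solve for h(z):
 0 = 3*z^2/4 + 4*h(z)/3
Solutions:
 h(z) = -9*z^2/16


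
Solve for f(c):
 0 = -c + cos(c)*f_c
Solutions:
 f(c) = C1 + Integral(c/cos(c), c)


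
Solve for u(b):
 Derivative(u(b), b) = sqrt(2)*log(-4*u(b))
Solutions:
 -sqrt(2)*Integral(1/(log(-_y) + 2*log(2)), (_y, u(b)))/2 = C1 - b


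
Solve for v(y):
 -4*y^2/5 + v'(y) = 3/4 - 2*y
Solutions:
 v(y) = C1 + 4*y^3/15 - y^2 + 3*y/4


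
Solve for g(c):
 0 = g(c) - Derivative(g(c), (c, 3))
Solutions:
 g(c) = C3*exp(c) + (C1*sin(sqrt(3)*c/2) + C2*cos(sqrt(3)*c/2))*exp(-c/2)


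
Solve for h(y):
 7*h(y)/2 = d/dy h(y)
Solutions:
 h(y) = C1*exp(7*y/2)


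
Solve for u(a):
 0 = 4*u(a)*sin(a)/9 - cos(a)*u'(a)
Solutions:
 u(a) = C1/cos(a)^(4/9)


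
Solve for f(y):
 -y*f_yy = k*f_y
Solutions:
 f(y) = C1 + y^(1 - re(k))*(C2*sin(log(y)*Abs(im(k))) + C3*cos(log(y)*im(k)))


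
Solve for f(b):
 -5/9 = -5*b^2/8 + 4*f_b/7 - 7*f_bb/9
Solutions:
 f(b) = C1 + C2*exp(36*b/49) + 35*b^3/96 + 1715*b^2/1152 + 63875*b/20736


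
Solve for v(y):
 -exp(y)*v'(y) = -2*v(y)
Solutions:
 v(y) = C1*exp(-2*exp(-y))


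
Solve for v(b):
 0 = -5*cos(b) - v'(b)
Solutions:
 v(b) = C1 - 5*sin(b)


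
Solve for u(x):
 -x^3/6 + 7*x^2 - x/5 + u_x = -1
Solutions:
 u(x) = C1 + x^4/24 - 7*x^3/3 + x^2/10 - x


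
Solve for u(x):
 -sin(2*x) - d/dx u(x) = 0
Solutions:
 u(x) = C1 + cos(2*x)/2


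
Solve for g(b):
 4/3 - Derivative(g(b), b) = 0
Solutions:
 g(b) = C1 + 4*b/3


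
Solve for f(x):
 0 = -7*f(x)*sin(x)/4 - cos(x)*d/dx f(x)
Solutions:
 f(x) = C1*cos(x)^(7/4)


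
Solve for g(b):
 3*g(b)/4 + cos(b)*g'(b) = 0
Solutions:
 g(b) = C1*(sin(b) - 1)^(3/8)/(sin(b) + 1)^(3/8)


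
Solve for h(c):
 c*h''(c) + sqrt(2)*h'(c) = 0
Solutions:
 h(c) = C1 + C2*c^(1 - sqrt(2))


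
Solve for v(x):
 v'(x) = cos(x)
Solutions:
 v(x) = C1 + sin(x)


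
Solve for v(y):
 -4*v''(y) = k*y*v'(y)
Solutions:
 v(y) = Piecewise((-sqrt(2)*sqrt(pi)*C1*erf(sqrt(2)*sqrt(k)*y/4)/sqrt(k) - C2, (k > 0) | (k < 0)), (-C1*y - C2, True))


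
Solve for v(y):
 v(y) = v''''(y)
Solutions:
 v(y) = C1*exp(-y) + C2*exp(y) + C3*sin(y) + C4*cos(y)


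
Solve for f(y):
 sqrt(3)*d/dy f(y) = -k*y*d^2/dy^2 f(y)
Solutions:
 f(y) = C1 + y^(((re(k) - sqrt(3))*re(k) + im(k)^2)/(re(k)^2 + im(k)^2))*(C2*sin(sqrt(3)*log(y)*Abs(im(k))/(re(k)^2 + im(k)^2)) + C3*cos(sqrt(3)*log(y)*im(k)/(re(k)^2 + im(k)^2)))


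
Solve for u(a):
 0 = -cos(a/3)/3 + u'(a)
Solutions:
 u(a) = C1 + sin(a/3)


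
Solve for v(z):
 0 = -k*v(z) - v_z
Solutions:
 v(z) = C1*exp(-k*z)


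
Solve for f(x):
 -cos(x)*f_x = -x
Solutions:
 f(x) = C1 + Integral(x/cos(x), x)


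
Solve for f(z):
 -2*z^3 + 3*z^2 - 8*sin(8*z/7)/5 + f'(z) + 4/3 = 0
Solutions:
 f(z) = C1 + z^4/2 - z^3 - 4*z/3 - 7*cos(8*z/7)/5


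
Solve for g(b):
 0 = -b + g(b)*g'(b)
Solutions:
 g(b) = -sqrt(C1 + b^2)
 g(b) = sqrt(C1 + b^2)


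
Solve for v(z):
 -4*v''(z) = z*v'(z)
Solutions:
 v(z) = C1 + C2*erf(sqrt(2)*z/4)


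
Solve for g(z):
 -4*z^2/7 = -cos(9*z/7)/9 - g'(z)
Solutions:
 g(z) = C1 + 4*z^3/21 - 7*sin(9*z/7)/81


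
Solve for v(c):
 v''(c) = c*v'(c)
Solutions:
 v(c) = C1 + C2*erfi(sqrt(2)*c/2)


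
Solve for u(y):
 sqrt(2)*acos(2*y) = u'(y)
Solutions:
 u(y) = C1 + sqrt(2)*(y*acos(2*y) - sqrt(1 - 4*y^2)/2)


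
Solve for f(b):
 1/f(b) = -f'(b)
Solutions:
 f(b) = -sqrt(C1 - 2*b)
 f(b) = sqrt(C1 - 2*b)


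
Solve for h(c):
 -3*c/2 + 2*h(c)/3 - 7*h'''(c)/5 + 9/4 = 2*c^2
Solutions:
 h(c) = C3*exp(10^(1/3)*21^(2/3)*c/21) + 3*c^2 + 9*c/4 + (C1*sin(10^(1/3)*3^(1/6)*7^(2/3)*c/14) + C2*cos(10^(1/3)*3^(1/6)*7^(2/3)*c/14))*exp(-10^(1/3)*21^(2/3)*c/42) - 27/8


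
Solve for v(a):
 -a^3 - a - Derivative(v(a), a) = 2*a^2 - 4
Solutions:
 v(a) = C1 - a^4/4 - 2*a^3/3 - a^2/2 + 4*a


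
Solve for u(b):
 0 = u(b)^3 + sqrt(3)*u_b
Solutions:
 u(b) = -sqrt(6)*sqrt(-1/(C1 - sqrt(3)*b))/2
 u(b) = sqrt(6)*sqrt(-1/(C1 - sqrt(3)*b))/2


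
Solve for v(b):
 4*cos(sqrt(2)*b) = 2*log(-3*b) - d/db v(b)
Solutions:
 v(b) = C1 + 2*b*log(-b) - 2*b + 2*b*log(3) - 2*sqrt(2)*sin(sqrt(2)*b)


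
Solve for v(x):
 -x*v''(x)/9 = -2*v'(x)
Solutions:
 v(x) = C1 + C2*x^19


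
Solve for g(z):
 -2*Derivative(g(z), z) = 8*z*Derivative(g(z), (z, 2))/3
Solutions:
 g(z) = C1 + C2*z^(1/4)


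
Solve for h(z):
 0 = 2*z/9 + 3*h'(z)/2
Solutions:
 h(z) = C1 - 2*z^2/27


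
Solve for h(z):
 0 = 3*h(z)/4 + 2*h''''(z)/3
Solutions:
 h(z) = (C1*sin(2^(3/4)*sqrt(3)*z/4) + C2*cos(2^(3/4)*sqrt(3)*z/4))*exp(-2^(3/4)*sqrt(3)*z/4) + (C3*sin(2^(3/4)*sqrt(3)*z/4) + C4*cos(2^(3/4)*sqrt(3)*z/4))*exp(2^(3/4)*sqrt(3)*z/4)


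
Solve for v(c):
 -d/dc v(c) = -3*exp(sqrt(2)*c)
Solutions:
 v(c) = C1 + 3*sqrt(2)*exp(sqrt(2)*c)/2


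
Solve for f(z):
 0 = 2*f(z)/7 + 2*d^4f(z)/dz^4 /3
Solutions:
 f(z) = (C1*sin(sqrt(2)*3^(1/4)*7^(3/4)*z/14) + C2*cos(sqrt(2)*3^(1/4)*7^(3/4)*z/14))*exp(-sqrt(2)*3^(1/4)*7^(3/4)*z/14) + (C3*sin(sqrt(2)*3^(1/4)*7^(3/4)*z/14) + C4*cos(sqrt(2)*3^(1/4)*7^(3/4)*z/14))*exp(sqrt(2)*3^(1/4)*7^(3/4)*z/14)


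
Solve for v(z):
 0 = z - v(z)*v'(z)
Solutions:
 v(z) = -sqrt(C1 + z^2)
 v(z) = sqrt(C1 + z^2)


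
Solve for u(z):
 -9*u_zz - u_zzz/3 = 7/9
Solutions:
 u(z) = C1 + C2*z + C3*exp(-27*z) - 7*z^2/162


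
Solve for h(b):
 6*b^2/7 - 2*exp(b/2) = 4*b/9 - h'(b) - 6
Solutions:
 h(b) = C1 - 2*b^3/7 + 2*b^2/9 - 6*b + 4*exp(b/2)


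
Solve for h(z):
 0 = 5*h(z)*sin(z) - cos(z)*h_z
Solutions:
 h(z) = C1/cos(z)^5


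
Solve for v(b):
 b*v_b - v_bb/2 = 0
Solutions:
 v(b) = C1 + C2*erfi(b)


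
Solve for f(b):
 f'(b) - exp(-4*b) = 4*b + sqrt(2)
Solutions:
 f(b) = C1 + 2*b^2 + sqrt(2)*b - exp(-4*b)/4


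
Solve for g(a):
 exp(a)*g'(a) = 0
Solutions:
 g(a) = C1


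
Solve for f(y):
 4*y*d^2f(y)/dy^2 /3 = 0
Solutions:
 f(y) = C1 + C2*y


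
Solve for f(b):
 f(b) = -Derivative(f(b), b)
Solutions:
 f(b) = C1*exp(-b)


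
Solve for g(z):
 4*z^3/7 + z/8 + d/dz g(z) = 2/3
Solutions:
 g(z) = C1 - z^4/7 - z^2/16 + 2*z/3


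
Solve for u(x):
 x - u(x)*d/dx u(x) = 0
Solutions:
 u(x) = -sqrt(C1 + x^2)
 u(x) = sqrt(C1 + x^2)


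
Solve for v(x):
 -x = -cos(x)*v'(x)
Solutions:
 v(x) = C1 + Integral(x/cos(x), x)


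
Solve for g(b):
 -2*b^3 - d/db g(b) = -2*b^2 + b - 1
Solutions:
 g(b) = C1 - b^4/2 + 2*b^3/3 - b^2/2 + b


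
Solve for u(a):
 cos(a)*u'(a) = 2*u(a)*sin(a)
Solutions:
 u(a) = C1/cos(a)^2


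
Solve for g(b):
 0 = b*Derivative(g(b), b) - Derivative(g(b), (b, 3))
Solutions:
 g(b) = C1 + Integral(C2*airyai(b) + C3*airybi(b), b)


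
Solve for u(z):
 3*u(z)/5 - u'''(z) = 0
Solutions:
 u(z) = C3*exp(3^(1/3)*5^(2/3)*z/5) + (C1*sin(3^(5/6)*5^(2/3)*z/10) + C2*cos(3^(5/6)*5^(2/3)*z/10))*exp(-3^(1/3)*5^(2/3)*z/10)


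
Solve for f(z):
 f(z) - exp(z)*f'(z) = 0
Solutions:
 f(z) = C1*exp(-exp(-z))


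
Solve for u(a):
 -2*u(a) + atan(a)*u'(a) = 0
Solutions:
 u(a) = C1*exp(2*Integral(1/atan(a), a))


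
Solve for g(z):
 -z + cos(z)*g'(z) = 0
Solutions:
 g(z) = C1 + Integral(z/cos(z), z)


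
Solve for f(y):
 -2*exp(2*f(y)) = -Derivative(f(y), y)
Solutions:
 f(y) = log(-sqrt(-1/(C1 + 2*y))) - log(2)/2
 f(y) = log(-1/(C1 + 2*y))/2 - log(2)/2


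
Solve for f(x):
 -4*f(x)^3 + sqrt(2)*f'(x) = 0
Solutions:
 f(x) = -sqrt(2)*sqrt(-1/(C1 + 2*sqrt(2)*x))/2
 f(x) = sqrt(2)*sqrt(-1/(C1 + 2*sqrt(2)*x))/2


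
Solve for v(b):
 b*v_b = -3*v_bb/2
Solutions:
 v(b) = C1 + C2*erf(sqrt(3)*b/3)


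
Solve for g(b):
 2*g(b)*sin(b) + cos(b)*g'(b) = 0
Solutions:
 g(b) = C1*cos(b)^2


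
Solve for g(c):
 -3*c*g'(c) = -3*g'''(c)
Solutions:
 g(c) = C1 + Integral(C2*airyai(c) + C3*airybi(c), c)


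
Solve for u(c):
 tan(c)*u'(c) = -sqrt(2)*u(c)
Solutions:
 u(c) = C1/sin(c)^(sqrt(2))


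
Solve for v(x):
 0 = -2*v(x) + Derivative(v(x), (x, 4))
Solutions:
 v(x) = C1*exp(-2^(1/4)*x) + C2*exp(2^(1/4)*x) + C3*sin(2^(1/4)*x) + C4*cos(2^(1/4)*x)


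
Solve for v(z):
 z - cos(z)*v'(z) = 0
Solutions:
 v(z) = C1 + Integral(z/cos(z), z)


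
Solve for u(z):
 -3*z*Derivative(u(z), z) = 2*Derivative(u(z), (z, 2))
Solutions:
 u(z) = C1 + C2*erf(sqrt(3)*z/2)


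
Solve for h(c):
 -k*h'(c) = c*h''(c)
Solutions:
 h(c) = C1 + c^(1 - re(k))*(C2*sin(log(c)*Abs(im(k))) + C3*cos(log(c)*im(k)))


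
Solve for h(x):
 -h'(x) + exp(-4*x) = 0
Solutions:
 h(x) = C1 - exp(-4*x)/4


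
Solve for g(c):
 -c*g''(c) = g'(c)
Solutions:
 g(c) = C1 + C2*log(c)


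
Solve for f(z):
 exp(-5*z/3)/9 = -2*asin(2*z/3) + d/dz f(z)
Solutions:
 f(z) = C1 + 2*z*asin(2*z/3) + sqrt(9 - 4*z^2) - exp(-5*z/3)/15


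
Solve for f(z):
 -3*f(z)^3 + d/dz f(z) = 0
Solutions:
 f(z) = -sqrt(2)*sqrt(-1/(C1 + 3*z))/2
 f(z) = sqrt(2)*sqrt(-1/(C1 + 3*z))/2


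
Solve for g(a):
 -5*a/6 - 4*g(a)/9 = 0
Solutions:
 g(a) = -15*a/8


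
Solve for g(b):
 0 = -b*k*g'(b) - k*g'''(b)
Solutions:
 g(b) = C1 + Integral(C2*airyai(-b) + C3*airybi(-b), b)


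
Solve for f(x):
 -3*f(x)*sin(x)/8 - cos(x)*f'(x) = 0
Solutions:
 f(x) = C1*cos(x)^(3/8)


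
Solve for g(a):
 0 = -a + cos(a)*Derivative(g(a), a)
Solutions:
 g(a) = C1 + Integral(a/cos(a), a)


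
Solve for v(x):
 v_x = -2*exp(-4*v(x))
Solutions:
 v(x) = log(-I*(C1 - 8*x)^(1/4))
 v(x) = log(I*(C1 - 8*x)^(1/4))
 v(x) = log(-(C1 - 8*x)^(1/4))
 v(x) = log(C1 - 8*x)/4


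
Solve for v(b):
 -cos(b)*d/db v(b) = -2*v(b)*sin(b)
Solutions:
 v(b) = C1/cos(b)^2


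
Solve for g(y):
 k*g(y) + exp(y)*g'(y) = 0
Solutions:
 g(y) = C1*exp(k*exp(-y))


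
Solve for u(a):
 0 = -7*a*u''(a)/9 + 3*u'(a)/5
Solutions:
 u(a) = C1 + C2*a^(62/35)


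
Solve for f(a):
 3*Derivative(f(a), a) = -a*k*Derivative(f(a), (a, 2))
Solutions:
 f(a) = C1 + a^(((re(k) - 3)*re(k) + im(k)^2)/(re(k)^2 + im(k)^2))*(C2*sin(3*log(a)*Abs(im(k))/(re(k)^2 + im(k)^2)) + C3*cos(3*log(a)*im(k)/(re(k)^2 + im(k)^2)))


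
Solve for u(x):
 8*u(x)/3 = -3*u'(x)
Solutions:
 u(x) = C1*exp(-8*x/9)


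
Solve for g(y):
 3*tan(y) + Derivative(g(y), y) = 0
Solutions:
 g(y) = C1 + 3*log(cos(y))


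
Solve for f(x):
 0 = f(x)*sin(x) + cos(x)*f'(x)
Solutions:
 f(x) = C1*cos(x)


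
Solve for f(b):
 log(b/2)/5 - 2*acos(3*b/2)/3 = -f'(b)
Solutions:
 f(b) = C1 - b*log(b)/5 + 2*b*acos(3*b/2)/3 + b*log(2)/5 + b/5 - 2*sqrt(4 - 9*b^2)/9


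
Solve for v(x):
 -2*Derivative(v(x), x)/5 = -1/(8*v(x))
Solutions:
 v(x) = -sqrt(C1 + 10*x)/4
 v(x) = sqrt(C1 + 10*x)/4


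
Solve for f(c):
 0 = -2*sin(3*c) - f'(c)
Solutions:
 f(c) = C1 + 2*cos(3*c)/3


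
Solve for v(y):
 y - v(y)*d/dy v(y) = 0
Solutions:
 v(y) = -sqrt(C1 + y^2)
 v(y) = sqrt(C1 + y^2)


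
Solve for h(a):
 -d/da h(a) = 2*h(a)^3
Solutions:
 h(a) = -sqrt(2)*sqrt(-1/(C1 - 2*a))/2
 h(a) = sqrt(2)*sqrt(-1/(C1 - 2*a))/2


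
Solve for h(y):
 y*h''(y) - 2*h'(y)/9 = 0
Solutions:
 h(y) = C1 + C2*y^(11/9)


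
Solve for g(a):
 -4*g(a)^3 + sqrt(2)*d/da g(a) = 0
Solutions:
 g(a) = -sqrt(2)*sqrt(-1/(C1 + 2*sqrt(2)*a))/2
 g(a) = sqrt(2)*sqrt(-1/(C1 + 2*sqrt(2)*a))/2


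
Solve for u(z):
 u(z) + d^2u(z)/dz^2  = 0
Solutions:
 u(z) = C1*sin(z) + C2*cos(z)


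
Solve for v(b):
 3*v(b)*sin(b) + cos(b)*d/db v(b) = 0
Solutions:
 v(b) = C1*cos(b)^3


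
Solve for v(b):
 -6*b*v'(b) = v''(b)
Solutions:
 v(b) = C1 + C2*erf(sqrt(3)*b)


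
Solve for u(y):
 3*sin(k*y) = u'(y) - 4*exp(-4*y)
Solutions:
 u(y) = C1 - exp(-4*y) - 3*cos(k*y)/k


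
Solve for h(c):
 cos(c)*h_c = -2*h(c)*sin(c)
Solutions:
 h(c) = C1*cos(c)^2


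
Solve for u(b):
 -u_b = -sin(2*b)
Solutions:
 u(b) = C1 - cos(2*b)/2


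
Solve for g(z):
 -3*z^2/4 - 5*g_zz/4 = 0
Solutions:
 g(z) = C1 + C2*z - z^4/20


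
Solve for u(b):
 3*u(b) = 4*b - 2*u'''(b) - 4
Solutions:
 u(b) = C3*exp(-2^(2/3)*3^(1/3)*b/2) + 4*b/3 + (C1*sin(2^(2/3)*3^(5/6)*b/4) + C2*cos(2^(2/3)*3^(5/6)*b/4))*exp(2^(2/3)*3^(1/3)*b/4) - 4/3


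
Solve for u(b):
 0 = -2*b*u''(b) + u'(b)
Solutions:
 u(b) = C1 + C2*b^(3/2)


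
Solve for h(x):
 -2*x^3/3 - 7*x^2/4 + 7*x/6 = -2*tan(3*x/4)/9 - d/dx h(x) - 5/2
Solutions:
 h(x) = C1 + x^4/6 + 7*x^3/12 - 7*x^2/12 - 5*x/2 + 8*log(cos(3*x/4))/27


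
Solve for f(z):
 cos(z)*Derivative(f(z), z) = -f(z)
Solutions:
 f(z) = C1*sqrt(sin(z) - 1)/sqrt(sin(z) + 1)


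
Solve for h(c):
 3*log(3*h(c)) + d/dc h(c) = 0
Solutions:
 Integral(1/(log(_y) + log(3)), (_y, h(c)))/3 = C1 - c


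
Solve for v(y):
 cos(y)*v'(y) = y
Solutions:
 v(y) = C1 + Integral(y/cos(y), y)


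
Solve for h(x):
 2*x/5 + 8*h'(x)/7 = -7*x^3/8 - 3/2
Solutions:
 h(x) = C1 - 49*x^4/256 - 7*x^2/40 - 21*x/16


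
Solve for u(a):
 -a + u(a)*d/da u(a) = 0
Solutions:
 u(a) = -sqrt(C1 + a^2)
 u(a) = sqrt(C1 + a^2)


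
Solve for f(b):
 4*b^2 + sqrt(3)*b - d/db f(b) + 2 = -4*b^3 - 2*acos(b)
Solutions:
 f(b) = C1 + b^4 + 4*b^3/3 + sqrt(3)*b^2/2 + 2*b*acos(b) + 2*b - 2*sqrt(1 - b^2)


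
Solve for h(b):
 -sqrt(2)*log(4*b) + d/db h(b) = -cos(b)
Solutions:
 h(b) = C1 + sqrt(2)*b*(log(b) - 1) + 2*sqrt(2)*b*log(2) - sin(b)


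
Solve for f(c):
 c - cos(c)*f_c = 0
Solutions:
 f(c) = C1 + Integral(c/cos(c), c)


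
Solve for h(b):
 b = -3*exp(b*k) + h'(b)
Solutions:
 h(b) = C1 + b^2/2 + 3*exp(b*k)/k


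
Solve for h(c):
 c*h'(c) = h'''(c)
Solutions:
 h(c) = C1 + Integral(C2*airyai(c) + C3*airybi(c), c)


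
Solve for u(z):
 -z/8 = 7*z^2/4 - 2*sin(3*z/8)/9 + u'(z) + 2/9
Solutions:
 u(z) = C1 - 7*z^3/12 - z^2/16 - 2*z/9 - 16*cos(3*z/8)/27


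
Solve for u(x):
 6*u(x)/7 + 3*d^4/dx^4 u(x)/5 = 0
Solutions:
 u(x) = (C1*sin(14^(3/4)*5^(1/4)*x/14) + C2*cos(14^(3/4)*5^(1/4)*x/14))*exp(-14^(3/4)*5^(1/4)*x/14) + (C3*sin(14^(3/4)*5^(1/4)*x/14) + C4*cos(14^(3/4)*5^(1/4)*x/14))*exp(14^(3/4)*5^(1/4)*x/14)


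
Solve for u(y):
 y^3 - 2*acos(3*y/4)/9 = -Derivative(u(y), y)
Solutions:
 u(y) = C1 - y^4/4 + 2*y*acos(3*y/4)/9 - 2*sqrt(16 - 9*y^2)/27


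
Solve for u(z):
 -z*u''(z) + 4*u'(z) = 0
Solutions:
 u(z) = C1 + C2*z^5


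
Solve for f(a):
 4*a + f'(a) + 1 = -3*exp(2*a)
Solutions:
 f(a) = C1 - 2*a^2 - a - 3*exp(2*a)/2


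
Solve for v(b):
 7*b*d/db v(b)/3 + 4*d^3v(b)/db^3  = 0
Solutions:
 v(b) = C1 + Integral(C2*airyai(-126^(1/3)*b/6) + C3*airybi(-126^(1/3)*b/6), b)


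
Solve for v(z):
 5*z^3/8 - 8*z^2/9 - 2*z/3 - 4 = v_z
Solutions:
 v(z) = C1 + 5*z^4/32 - 8*z^3/27 - z^2/3 - 4*z


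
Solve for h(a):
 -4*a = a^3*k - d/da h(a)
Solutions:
 h(a) = C1 + a^4*k/4 + 2*a^2


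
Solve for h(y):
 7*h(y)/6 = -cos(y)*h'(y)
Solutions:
 h(y) = C1*(sin(y) - 1)^(7/12)/(sin(y) + 1)^(7/12)


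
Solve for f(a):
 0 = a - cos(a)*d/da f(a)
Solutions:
 f(a) = C1 + Integral(a/cos(a), a)


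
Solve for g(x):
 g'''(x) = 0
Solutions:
 g(x) = C1 + C2*x + C3*x^2


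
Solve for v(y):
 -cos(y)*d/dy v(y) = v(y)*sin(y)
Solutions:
 v(y) = C1*cos(y)


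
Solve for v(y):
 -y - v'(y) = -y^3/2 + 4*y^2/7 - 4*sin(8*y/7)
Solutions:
 v(y) = C1 + y^4/8 - 4*y^3/21 - y^2/2 - 7*cos(8*y/7)/2


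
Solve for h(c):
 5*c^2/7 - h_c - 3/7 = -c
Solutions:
 h(c) = C1 + 5*c^3/21 + c^2/2 - 3*c/7


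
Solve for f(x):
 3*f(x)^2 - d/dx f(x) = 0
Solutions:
 f(x) = -1/(C1 + 3*x)


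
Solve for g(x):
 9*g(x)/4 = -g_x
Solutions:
 g(x) = C1*exp(-9*x/4)


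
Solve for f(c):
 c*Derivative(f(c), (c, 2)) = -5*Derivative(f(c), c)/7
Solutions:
 f(c) = C1 + C2*c^(2/7)


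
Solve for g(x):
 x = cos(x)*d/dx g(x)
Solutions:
 g(x) = C1 + Integral(x/cos(x), x)


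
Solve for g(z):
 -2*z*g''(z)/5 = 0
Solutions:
 g(z) = C1 + C2*z


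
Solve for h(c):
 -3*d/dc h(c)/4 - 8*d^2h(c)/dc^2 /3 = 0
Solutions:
 h(c) = C1 + C2*exp(-9*c/32)


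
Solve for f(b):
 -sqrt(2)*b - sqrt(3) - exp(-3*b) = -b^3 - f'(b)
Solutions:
 f(b) = C1 - b^4/4 + sqrt(2)*b^2/2 + sqrt(3)*b - exp(-3*b)/3


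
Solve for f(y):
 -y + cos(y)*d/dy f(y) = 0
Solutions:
 f(y) = C1 + Integral(y/cos(y), y)


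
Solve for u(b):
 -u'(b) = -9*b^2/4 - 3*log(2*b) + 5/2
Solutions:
 u(b) = C1 + 3*b^3/4 + 3*b*log(b) - 11*b/2 + 3*b*log(2)


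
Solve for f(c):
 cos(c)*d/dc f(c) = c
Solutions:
 f(c) = C1 + Integral(c/cos(c), c)


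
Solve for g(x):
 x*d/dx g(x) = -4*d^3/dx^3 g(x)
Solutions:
 g(x) = C1 + Integral(C2*airyai(-2^(1/3)*x/2) + C3*airybi(-2^(1/3)*x/2), x)


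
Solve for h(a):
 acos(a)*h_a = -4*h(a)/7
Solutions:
 h(a) = C1*exp(-4*Integral(1/acos(a), a)/7)


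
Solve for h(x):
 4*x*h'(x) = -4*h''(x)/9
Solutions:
 h(x) = C1 + C2*erf(3*sqrt(2)*x/2)


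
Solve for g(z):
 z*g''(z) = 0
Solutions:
 g(z) = C1 + C2*z


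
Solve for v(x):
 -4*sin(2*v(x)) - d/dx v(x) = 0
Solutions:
 v(x) = pi - acos((-C1 - exp(16*x))/(C1 - exp(16*x)))/2
 v(x) = acos((-C1 - exp(16*x))/(C1 - exp(16*x)))/2


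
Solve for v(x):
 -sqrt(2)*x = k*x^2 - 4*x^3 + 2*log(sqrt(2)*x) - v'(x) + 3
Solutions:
 v(x) = C1 + k*x^3/3 - x^4 + sqrt(2)*x^2/2 + 2*x*log(x) + x*log(2) + x


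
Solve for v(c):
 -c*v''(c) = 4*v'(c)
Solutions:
 v(c) = C1 + C2/c^3


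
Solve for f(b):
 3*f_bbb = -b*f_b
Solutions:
 f(b) = C1 + Integral(C2*airyai(-3^(2/3)*b/3) + C3*airybi(-3^(2/3)*b/3), b)


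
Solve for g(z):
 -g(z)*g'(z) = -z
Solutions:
 g(z) = -sqrt(C1 + z^2)
 g(z) = sqrt(C1 + z^2)


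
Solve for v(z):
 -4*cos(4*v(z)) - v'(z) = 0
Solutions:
 v(z) = -asin((C1 + exp(32*z))/(C1 - exp(32*z)))/4 + pi/4
 v(z) = asin((C1 + exp(32*z))/(C1 - exp(32*z)))/4


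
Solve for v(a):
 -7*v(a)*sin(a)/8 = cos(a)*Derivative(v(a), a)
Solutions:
 v(a) = C1*cos(a)^(7/8)


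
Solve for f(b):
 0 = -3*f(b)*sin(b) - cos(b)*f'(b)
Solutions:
 f(b) = C1*cos(b)^3


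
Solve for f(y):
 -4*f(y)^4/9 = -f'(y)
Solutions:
 f(y) = 3^(1/3)*(-1/(C1 + 4*y))^(1/3)
 f(y) = (-1/(C1 + 4*y))^(1/3)*(-3^(1/3) - 3^(5/6)*I)/2
 f(y) = (-1/(C1 + 4*y))^(1/3)*(-3^(1/3) + 3^(5/6)*I)/2


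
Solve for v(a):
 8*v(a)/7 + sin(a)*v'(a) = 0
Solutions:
 v(a) = C1*(cos(a) + 1)^(4/7)/(cos(a) - 1)^(4/7)


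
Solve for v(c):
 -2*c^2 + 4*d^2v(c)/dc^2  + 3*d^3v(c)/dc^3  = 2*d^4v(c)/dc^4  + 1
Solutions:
 v(c) = C1 + C2*c + C3*exp(c*(3 - sqrt(41))/4) + C4*exp(c*(3 + sqrt(41))/4) + c^4/24 - c^3/8 + 21*c^2/32


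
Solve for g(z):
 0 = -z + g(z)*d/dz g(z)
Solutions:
 g(z) = -sqrt(C1 + z^2)
 g(z) = sqrt(C1 + z^2)


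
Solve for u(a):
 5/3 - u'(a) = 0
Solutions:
 u(a) = C1 + 5*a/3


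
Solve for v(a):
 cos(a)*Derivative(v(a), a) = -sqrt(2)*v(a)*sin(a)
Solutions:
 v(a) = C1*cos(a)^(sqrt(2))


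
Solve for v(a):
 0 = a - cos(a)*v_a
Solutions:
 v(a) = C1 + Integral(a/cos(a), a)


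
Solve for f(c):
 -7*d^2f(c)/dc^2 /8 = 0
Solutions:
 f(c) = C1 + C2*c


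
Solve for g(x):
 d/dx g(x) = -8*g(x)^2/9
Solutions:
 g(x) = 9/(C1 + 8*x)


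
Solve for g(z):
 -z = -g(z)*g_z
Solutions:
 g(z) = -sqrt(C1 + z^2)
 g(z) = sqrt(C1 + z^2)


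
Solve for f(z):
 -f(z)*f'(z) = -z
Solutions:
 f(z) = -sqrt(C1 + z^2)
 f(z) = sqrt(C1 + z^2)


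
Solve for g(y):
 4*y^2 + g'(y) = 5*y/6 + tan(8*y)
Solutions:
 g(y) = C1 - 4*y^3/3 + 5*y^2/12 - log(cos(8*y))/8


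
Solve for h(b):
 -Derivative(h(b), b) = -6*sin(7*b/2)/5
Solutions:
 h(b) = C1 - 12*cos(7*b/2)/35
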